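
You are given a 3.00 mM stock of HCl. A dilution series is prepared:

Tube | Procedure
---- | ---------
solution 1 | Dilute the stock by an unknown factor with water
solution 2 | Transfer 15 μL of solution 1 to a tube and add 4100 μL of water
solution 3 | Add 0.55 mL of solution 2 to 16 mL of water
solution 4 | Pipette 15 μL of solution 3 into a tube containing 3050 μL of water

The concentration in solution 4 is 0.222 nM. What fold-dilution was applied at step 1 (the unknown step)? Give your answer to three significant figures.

Step 1: unknown factor x
Step 2: 15 μL + 4100 μL = 4115 μL total → factor 4115/15 = 274.33
Step 3: 0.55 mL + 16 mL = 16.55 mL total → factor 16.55/0.55 = 30.091
Step 4: 15 μL + 3050 μL = 3065 μL total → factor 3065/15 = 204.33
Product of known-step factors = 1.6868 × 10^6
Overall factor = 3.00 mM / (0.222 nM) = 1.3514 × 10^7
x = 1.3514 × 10^7 / 1.6868 × 10^6 = 8.01

8.01-fold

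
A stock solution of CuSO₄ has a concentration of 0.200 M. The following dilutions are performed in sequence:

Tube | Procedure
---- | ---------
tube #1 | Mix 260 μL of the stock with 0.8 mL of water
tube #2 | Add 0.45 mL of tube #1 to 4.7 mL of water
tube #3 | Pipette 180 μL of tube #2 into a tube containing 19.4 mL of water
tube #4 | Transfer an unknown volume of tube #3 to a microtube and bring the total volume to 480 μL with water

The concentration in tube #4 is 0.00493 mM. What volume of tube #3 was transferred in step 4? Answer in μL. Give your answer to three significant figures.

60.1 μL

Step 1: 260 μL + 0.8 mL = 1060 μL total → factor 1060/260 = 4.0769
Step 2: 0.45 mL + 4.7 mL = 5.15 mL total → factor 5.15/0.45 = 11.444
Step 3: 180 μL + 19.4 mL = 19580 μL total → factor 19580/180 = 108.78
Step 4: v brought to 480 μL → factor = 480 μL/v
Product of known-step factors = 5075.4
Overall factor = 0.200 M / (0.00493 mM) = 40568
Step-4 factor = 40568 / 5075.4 = 7.9931
v = 480 μL / 7.9931 = 60.1 μL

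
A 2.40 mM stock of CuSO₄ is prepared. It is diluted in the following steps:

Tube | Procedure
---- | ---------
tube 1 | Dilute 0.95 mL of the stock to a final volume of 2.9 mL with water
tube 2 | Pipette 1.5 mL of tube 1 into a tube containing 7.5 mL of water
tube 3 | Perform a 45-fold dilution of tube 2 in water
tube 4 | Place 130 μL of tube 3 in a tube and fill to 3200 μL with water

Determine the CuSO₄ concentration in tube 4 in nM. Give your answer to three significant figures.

118 nM

Step 1: 0.95 mL brought to 2.9 mL → factor 2.9/0.95 = 3.0526
Step 2: 1.5 mL + 7.5 mL = 9 mL total → factor 9/1.5 = 6
Step 3: 45-fold → factor 45
Step 4: 130 μL brought to 3200 μL → factor 3200/130 = 24.615
Overall dilution factor = 3.0526 × 6 × 45 × 24.615 = 20288
Final = 2.40 mM / 20288 = 0.0001183 mM = 118 nM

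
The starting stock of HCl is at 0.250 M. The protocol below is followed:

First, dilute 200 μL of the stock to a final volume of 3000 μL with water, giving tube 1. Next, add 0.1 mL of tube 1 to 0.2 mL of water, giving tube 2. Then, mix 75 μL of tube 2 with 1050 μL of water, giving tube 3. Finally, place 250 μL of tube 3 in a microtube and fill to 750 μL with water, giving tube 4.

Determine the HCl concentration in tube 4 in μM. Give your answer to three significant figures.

Step 1: 200 μL brought to 3000 μL → factor 3000/200 = 15
Step 2: 0.1 mL + 0.2 mL = 0.3 mL total → factor 0.3/0.1 = 3
Step 3: 75 μL + 1050 μL = 1125 μL total → factor 1125/75 = 15
Step 4: 250 μL brought to 750 μL → factor 750/250 = 3
Overall dilution factor = 15 × 3 × 15 × 3 = 2025
Final = 0.250 M / 2025 = 0.0001235 M = 123 μM

123 μM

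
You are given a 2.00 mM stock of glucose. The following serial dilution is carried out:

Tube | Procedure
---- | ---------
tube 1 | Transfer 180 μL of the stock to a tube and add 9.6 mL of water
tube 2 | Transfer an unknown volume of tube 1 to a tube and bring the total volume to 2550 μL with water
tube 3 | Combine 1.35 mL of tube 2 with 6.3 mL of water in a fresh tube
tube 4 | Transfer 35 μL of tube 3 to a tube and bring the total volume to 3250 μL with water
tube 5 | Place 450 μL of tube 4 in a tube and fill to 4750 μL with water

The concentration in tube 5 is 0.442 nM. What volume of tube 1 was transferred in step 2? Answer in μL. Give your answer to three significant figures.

170 μL

Step 1: 180 μL + 9.6 mL = 9780 μL total → factor 9780/180 = 54.333
Step 2: v brought to 2550 μL → factor = 2550 μL/v
Step 3: 1.35 mL + 6.3 mL = 7.65 mL total → factor 7.65/1.35 = 5.6667
Step 4: 35 μL brought to 3250 μL → factor 3250/35 = 92.857
Step 5: 450 μL brought to 4750 μL → factor 4750/450 = 10.556
Product of known-step factors = 3.0178 × 10^5
Overall factor = 2.00 mM / (0.442 nM) = 4.5249 × 10^6
Step-2 factor = 4.5249 × 10^6 / 3.0178 × 10^5 = 14.994
v = 2550 μL / 14.994 = 170 μL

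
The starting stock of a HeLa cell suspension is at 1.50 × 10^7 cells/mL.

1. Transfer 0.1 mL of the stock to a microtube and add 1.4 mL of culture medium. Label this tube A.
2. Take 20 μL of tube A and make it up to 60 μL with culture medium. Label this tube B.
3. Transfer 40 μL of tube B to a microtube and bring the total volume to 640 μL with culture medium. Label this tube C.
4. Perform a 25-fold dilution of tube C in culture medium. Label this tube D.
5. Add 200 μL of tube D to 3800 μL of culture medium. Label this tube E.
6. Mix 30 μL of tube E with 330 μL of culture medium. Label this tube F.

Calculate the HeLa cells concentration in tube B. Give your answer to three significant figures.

3.33 × 10^5 cells/mL

Step 1: 0.1 mL + 1.4 mL = 1.5 mL total → factor 1.5/0.1 = 15
Step 2: 20 μL brought to 60 μL → factor 60/20 = 3
Dilution factor through tube B = 15 × 3 = 45
[tube B] = 1.50 × 10^7 cells/mL / 45 = 3.33 × 10^5 cells/mL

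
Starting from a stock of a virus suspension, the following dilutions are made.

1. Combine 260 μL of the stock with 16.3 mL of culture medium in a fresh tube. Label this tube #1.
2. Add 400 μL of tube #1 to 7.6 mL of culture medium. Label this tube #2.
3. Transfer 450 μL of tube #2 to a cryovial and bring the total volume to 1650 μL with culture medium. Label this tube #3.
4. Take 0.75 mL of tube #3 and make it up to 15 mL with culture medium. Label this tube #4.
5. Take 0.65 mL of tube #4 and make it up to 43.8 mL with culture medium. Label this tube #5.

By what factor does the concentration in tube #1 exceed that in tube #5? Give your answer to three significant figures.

Step 1: 260 μL + 16.3 mL = 16560 μL total → factor 16560/260 = 63.692
Step 2: 400 μL + 7.6 mL = 8000 μL total → factor 8000/400 = 20
Step 3: 450 μL brought to 1650 μL → factor 1650/450 = 3.6667
Step 4: 0.75 mL brought to 15 mL → factor 15/0.75 = 20
Step 5: 0.65 mL brought to 43.8 mL → factor 43.8/0.65 = 67.385
Dilution factor to tube #1 = 63.692; to tube #5 = 6.2948 × 10^6
[tube #1]/[tube #5] = (factor to tube #5)/(factor to tube #1) = 6.2948 × 10^6/63.692 = 9.88 × 10^4

9.88 × 10^4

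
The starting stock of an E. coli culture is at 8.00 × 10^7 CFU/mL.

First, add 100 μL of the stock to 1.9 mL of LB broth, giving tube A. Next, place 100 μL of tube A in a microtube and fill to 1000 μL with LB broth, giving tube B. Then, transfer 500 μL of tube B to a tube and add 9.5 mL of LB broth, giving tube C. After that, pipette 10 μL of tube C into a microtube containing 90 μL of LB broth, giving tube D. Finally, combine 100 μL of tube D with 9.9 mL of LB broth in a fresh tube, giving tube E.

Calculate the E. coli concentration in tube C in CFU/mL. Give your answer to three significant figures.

2.00 × 10^4 CFU/mL

Step 1: 100 μL + 1.9 mL = 2000 μL total → factor 2000/100 = 20
Step 2: 100 μL brought to 1000 μL → factor 1000/100 = 10
Step 3: 500 μL + 9.5 mL = 10000 μL total → factor 10000/500 = 20
Dilution factor through tube C = 20 × 10 × 20 = 4000
[tube C] = 8.00 × 10^7 CFU/mL / 4000 = 2.00 × 10^4 CFU/mL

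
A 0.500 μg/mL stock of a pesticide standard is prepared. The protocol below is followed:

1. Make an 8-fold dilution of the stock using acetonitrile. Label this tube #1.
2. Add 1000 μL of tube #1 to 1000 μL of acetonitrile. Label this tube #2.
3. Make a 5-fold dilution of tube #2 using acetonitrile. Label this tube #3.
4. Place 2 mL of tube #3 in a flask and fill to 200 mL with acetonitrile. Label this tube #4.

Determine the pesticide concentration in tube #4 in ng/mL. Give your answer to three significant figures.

Step 1: 8-fold → factor 8
Step 2: 1000 μL + 1000 μL = 2000 μL total → factor 2000/1000 = 2
Step 3: 5-fold → factor 5
Step 4: 2 mL brought to 200 mL → factor 200/2 = 100
Overall dilution factor = 8 × 2 × 5 × 100 = 8000
Final = 0.500 μg/mL / 8000 = 6.250 × 10^-5 μg/mL = 0.0625 ng/mL

0.0625 ng/mL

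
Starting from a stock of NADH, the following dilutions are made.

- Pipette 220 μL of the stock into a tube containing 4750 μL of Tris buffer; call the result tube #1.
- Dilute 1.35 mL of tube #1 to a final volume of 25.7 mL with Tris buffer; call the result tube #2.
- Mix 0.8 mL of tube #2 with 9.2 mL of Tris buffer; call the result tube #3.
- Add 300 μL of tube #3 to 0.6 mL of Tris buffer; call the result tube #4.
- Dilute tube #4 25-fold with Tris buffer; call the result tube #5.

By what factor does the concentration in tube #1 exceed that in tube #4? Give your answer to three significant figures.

Step 1: 220 μL + 4750 μL = 4970 μL total → factor 4970/220 = 22.591
Step 2: 1.35 mL brought to 25.7 mL → factor 25.7/1.35 = 19.037
Step 3: 0.8 mL + 9.2 mL = 10 mL total → factor 10/0.8 = 12.5
Step 4: 300 μL + 0.6 mL = 900 μL total → factor 900/300 = 3
Dilution factor to tube #1 = 22.591; to tube #4 = 16127
[tube #1]/[tube #4] = (factor to tube #4)/(factor to tube #1) = 16127/22.591 = 714

714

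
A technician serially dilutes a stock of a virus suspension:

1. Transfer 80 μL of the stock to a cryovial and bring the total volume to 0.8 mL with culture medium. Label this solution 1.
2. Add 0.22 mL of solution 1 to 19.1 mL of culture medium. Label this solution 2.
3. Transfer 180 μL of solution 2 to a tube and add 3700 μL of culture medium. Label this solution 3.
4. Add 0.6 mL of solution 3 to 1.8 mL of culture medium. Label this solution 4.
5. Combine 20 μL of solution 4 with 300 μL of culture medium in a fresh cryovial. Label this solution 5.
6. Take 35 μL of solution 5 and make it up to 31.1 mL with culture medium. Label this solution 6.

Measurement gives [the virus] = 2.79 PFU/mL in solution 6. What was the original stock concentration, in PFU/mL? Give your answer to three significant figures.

3.00 × 10^9 PFU/mL

Step 1: 80 μL brought to 0.8 mL → factor 800/80 = 10
Step 2: 0.22 mL + 19.1 mL = 19.32 mL total → factor 19.32/0.22 = 87.818
Step 3: 180 μL + 3700 μL = 3880 μL total → factor 3880/180 = 21.556
Step 4: 0.6 mL + 1.8 mL = 2.4 mL total → factor 2.4/0.6 = 4
Step 5: 20 μL + 300 μL = 320 μL total → factor 320/20 = 16
Step 6: 35 μL brought to 31.1 mL → factor 31100/35 = 888.57
Overall dilution factor = 10 × 87.818 × 21.556 × 4 × 16 × 888.57 = 1.0765 × 10^9
Stock = 2.79 PFU/mL × 1.0765 × 10^9 = 3.00 × 10^9 PFU/mL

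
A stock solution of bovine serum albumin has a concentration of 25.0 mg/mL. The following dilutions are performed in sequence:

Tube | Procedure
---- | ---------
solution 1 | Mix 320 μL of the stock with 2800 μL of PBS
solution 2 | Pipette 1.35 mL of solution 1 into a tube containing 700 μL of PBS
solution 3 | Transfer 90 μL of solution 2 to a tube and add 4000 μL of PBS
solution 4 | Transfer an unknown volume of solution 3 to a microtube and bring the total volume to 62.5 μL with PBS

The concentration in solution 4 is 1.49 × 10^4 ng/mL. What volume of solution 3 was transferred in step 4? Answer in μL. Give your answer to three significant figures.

Step 1: 320 μL + 2800 μL = 3120 μL total → factor 3120/320 = 9.75
Step 2: 1.35 mL + 700 μL = 2.05 mL total → factor 2.05/1.35 = 1.5185
Step 3: 90 μL + 4000 μL = 4090 μL total → factor 4090/90 = 45.444
Step 4: v brought to 62.5 μL → factor = 62.5 μL/v
Product of known-step factors = 672.83
Overall factor = 25.0 mg/mL / (1.49 × 10^4 ng/mL) = 1677.9
Step-4 factor = 1677.9 / 672.83 = 2.4937
v = 62.5 μL / 2.4937 = 25.1 μL

25.1 μL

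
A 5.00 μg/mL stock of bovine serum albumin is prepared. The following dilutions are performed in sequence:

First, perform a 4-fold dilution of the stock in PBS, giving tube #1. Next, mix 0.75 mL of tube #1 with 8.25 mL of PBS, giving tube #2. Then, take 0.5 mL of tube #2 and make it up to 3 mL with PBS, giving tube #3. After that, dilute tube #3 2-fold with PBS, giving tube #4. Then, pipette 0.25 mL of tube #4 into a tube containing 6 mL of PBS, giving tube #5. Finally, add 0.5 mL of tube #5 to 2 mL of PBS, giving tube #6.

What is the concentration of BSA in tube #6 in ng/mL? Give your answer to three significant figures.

Step 1: 4-fold → factor 4
Step 2: 0.75 mL + 8.25 mL = 9 mL total → factor 9/0.75 = 12
Step 3: 0.5 mL brought to 3 mL → factor 3/0.5 = 6
Step 4: 2-fold → factor 2
Step 5: 0.25 mL + 6 mL = 6.25 mL total → factor 6.25/0.25 = 25
Step 6: 0.5 mL + 2 mL = 2.5 mL total → factor 2.5/0.5 = 5
Overall dilution factor = 4 × 12 × 6 × 2 × 25 × 5 = 72000
Final = 5.00 μg/mL / 72000 = 6.944 × 10^-5 μg/mL = 0.0694 ng/mL

0.0694 ng/mL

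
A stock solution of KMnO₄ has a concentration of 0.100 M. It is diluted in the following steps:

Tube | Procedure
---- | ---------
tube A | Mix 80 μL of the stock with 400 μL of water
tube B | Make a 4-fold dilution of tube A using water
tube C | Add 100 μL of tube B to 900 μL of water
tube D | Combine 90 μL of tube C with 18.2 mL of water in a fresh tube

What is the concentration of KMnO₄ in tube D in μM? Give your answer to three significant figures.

Step 1: 80 μL + 400 μL = 480 μL total → factor 480/80 = 6
Step 2: 4-fold → factor 4
Step 3: 100 μL + 900 μL = 1000 μL total → factor 1000/100 = 10
Step 4: 90 μL + 18.2 mL = 18290 μL total → factor 18290/90 = 203.22
Overall dilution factor = 6 × 4 × 10 × 203.22 = 48773
Final = 0.100 M / 48773 = 2.050 × 10^-6 M = 2.05 μM

2.05 μM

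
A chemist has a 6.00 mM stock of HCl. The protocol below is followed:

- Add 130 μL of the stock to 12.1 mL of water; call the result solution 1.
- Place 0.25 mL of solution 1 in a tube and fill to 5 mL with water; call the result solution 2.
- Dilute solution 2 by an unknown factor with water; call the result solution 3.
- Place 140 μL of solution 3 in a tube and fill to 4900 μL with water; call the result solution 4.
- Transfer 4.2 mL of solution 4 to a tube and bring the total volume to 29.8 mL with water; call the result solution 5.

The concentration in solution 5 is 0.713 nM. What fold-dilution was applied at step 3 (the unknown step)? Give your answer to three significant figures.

Step 1: 130 μL + 12.1 mL = 12230 μL total → factor 12230/130 = 94.077
Step 2: 0.25 mL brought to 5 mL → factor 5/0.25 = 20
Step 3: unknown factor x
Step 4: 140 μL brought to 4900 μL → factor 4900/140 = 35
Step 5: 4.2 mL brought to 29.8 mL → factor 29.8/4.2 = 7.0952
Product of known-step factors = 4.6725 × 10^5
Overall factor = 6.00 mM / (0.713 nM) = 8.4151 × 10^6
x = 8.4151 × 10^6 / 4.6725 × 10^5 = 18.0

18.0-fold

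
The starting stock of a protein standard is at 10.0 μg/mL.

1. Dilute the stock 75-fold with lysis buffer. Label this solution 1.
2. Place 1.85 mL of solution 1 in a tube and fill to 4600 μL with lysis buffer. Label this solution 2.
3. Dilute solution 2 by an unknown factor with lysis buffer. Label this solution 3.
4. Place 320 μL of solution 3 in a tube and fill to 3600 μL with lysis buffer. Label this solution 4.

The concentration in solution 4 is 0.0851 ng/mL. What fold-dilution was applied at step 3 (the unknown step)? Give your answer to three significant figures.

56.0-fold

Step 1: 75-fold → factor 75
Step 2: 1.85 mL brought to 4600 μL → factor 4.6/1.85 = 2.4865
Step 3: unknown factor x
Step 4: 320 μL brought to 3600 μL → factor 3600/320 = 11.25
Product of known-step factors = 2098
Overall factor = 10.0 μg/mL / (0.0851 ng/mL) = 1.1751 × 10^5
x = 1.1751 × 10^5 / 2098 = 56.0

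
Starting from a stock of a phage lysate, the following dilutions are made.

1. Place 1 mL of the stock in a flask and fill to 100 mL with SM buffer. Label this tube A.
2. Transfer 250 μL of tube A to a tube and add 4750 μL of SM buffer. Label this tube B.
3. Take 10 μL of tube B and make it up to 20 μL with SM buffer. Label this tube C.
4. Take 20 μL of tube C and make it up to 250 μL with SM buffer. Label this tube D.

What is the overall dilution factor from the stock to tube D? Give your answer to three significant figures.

5.00 × 10^4

Step 1: 1 mL brought to 100 mL → factor 100/1 = 100
Step 2: 250 μL + 4750 μL = 5000 μL total → factor 5000/250 = 20
Step 3: 10 μL brought to 20 μL → factor 20/10 = 2
Step 4: 20 μL brought to 250 μL → factor 250/20 = 12.5
Overall dilution factor = 100 × 20 × 2 × 12.5 = 50000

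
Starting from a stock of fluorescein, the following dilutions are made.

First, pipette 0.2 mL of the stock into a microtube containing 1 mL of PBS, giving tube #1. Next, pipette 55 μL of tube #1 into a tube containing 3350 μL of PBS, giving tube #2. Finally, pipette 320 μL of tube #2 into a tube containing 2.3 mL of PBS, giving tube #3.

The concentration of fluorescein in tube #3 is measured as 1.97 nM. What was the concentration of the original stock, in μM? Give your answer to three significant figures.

5.99 μM

Step 1: 0.2 mL + 1 mL = 1.2 mL total → factor 1.2/0.2 = 6
Step 2: 55 μL + 3350 μL = 3405 μL total → factor 3405/55 = 61.909
Step 3: 320 μL + 2.3 mL = 2620 μL total → factor 2620/320 = 8.1875
Overall dilution factor = 6 × 61.909 × 8.1875 = 3041.3
Stock = 1.97 nM × 3041.3 = 5991 nM = 5.99 μM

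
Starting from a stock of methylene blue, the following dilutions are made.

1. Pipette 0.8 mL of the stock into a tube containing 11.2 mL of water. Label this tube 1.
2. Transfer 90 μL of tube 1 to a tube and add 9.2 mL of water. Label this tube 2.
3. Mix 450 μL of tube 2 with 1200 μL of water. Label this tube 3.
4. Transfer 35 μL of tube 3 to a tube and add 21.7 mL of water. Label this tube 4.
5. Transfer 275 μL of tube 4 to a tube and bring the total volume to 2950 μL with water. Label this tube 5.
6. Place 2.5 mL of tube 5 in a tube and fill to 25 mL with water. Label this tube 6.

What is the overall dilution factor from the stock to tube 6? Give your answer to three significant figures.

Step 1: 0.8 mL + 11.2 mL = 12 mL total → factor 12/0.8 = 15
Step 2: 90 μL + 9.2 mL = 9290 μL total → factor 9290/90 = 103.22
Step 3: 450 μL + 1200 μL = 1650 μL total → factor 1650/450 = 3.6667
Step 4: 35 μL + 21.7 mL = 21735 μL total → factor 21735/35 = 621
Step 5: 275 μL brought to 2950 μL → factor 2950/275 = 10.727
Step 6: 2.5 mL brought to 25 mL → factor 25/2.5 = 10
Overall dilution factor = 15 × 103.22 × 3.6667 × 621 × 10.727 × 10 = 3.782 × 10^8

3.78 × 10^8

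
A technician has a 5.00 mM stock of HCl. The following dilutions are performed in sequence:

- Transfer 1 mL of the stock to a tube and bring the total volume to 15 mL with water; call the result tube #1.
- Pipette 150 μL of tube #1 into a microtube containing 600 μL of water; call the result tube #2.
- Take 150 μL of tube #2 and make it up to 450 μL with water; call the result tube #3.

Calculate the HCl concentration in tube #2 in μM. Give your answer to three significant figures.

Step 1: 1 mL brought to 15 mL → factor 15/1 = 15
Step 2: 150 μL + 600 μL = 750 μL total → factor 750/150 = 5
Dilution factor through tube #2 = 15 × 5 = 75
[tube #2] = 5.00 mM / 75 = 0.06667 mM = 66.7 μM

66.7 μM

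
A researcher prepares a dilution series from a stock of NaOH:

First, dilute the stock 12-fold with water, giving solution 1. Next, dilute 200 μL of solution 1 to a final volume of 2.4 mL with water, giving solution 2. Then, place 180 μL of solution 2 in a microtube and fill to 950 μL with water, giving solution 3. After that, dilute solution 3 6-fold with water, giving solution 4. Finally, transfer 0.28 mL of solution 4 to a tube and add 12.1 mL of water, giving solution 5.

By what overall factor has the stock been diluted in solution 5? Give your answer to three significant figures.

2.02 × 10^5

Step 1: 12-fold → factor 12
Step 2: 200 μL brought to 2.4 mL → factor 2400/200 = 12
Step 3: 180 μL brought to 950 μL → factor 950/180 = 5.2778
Step 4: 6-fold → factor 6
Step 5: 0.28 mL + 12.1 mL = 12.38 mL total → factor 12.38/0.28 = 44.214
Overall dilution factor = 12 × 12 × 5.2778 × 6 × 44.214 = 2.0162 × 10^5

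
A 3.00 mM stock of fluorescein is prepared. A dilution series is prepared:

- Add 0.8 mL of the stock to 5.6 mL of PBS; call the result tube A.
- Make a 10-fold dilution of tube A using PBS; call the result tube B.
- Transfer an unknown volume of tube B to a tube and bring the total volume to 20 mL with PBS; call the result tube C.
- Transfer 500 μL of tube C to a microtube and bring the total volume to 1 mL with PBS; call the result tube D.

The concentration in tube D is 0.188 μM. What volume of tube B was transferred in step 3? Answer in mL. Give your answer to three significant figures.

Step 1: 0.8 mL + 5.6 mL = 6.4 mL total → factor 6.4/0.8 = 8
Step 2: 10-fold → factor 10
Step 3: v brought to 20 mL → factor = 20 mL/v
Step 4: 500 μL brought to 1 mL → factor 1000/500 = 2
Product of known-step factors = 160
Overall factor = 3.00 mM / (0.188 μM) = 15957
Step-3 factor = 15957 / 160 = 99.734
v = 20 mL / 99.734 = 0.201 mL

0.201 mL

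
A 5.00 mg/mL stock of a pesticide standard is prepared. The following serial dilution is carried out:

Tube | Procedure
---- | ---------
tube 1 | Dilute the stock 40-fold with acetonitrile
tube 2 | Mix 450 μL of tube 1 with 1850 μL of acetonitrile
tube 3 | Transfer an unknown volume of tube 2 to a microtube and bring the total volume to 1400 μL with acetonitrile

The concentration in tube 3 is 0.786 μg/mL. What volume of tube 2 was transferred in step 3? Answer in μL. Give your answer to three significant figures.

Step 1: 40-fold → factor 40
Step 2: 450 μL + 1850 μL = 2300 μL total → factor 2300/450 = 5.1111
Step 3: v brought to 1400 μL → factor = 1400 μL/v
Product of known-step factors = 204.44
Overall factor = 5.00 mg/mL / (0.786 μg/mL) = 6361.3
Step-3 factor = 6361.3 / 204.44 = 31.115
v = 1400 μL / 31.115 = 45.0 μL

45.0 μL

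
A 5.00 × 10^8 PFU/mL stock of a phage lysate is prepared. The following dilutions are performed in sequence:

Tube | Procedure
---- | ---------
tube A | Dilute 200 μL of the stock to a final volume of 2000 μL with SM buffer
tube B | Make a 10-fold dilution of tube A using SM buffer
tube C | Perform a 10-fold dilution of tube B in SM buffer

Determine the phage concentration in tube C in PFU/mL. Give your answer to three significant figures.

5.00 × 10^5 PFU/mL

Step 1: 200 μL brought to 2000 μL → factor 2000/200 = 10
Step 2: 10-fold → factor 10
Step 3: 10-fold → factor 10
Overall dilution factor = 10 × 10 × 10 = 1000
Final = 5.00 × 10^8 PFU/mL / 1000 = 5.00 × 10^5 PFU/mL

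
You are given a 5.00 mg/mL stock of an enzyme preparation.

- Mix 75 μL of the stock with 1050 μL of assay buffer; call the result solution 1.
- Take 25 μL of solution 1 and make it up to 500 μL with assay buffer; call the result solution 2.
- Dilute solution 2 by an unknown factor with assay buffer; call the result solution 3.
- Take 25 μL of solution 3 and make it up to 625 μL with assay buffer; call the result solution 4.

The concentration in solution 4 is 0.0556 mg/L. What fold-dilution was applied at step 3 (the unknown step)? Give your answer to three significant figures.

Step 1: 75 μL + 1050 μL = 1125 μL total → factor 1125/75 = 15
Step 2: 25 μL brought to 500 μL → factor 500/25 = 20
Step 3: unknown factor x
Step 4: 25 μL brought to 625 μL → factor 625/25 = 25
Product of known-step factors = 7500
Overall factor = 5.00 mg/mL / (0.0556 mg/L) = 89928
x = 89928 / 7500 = 12.0

12.0-fold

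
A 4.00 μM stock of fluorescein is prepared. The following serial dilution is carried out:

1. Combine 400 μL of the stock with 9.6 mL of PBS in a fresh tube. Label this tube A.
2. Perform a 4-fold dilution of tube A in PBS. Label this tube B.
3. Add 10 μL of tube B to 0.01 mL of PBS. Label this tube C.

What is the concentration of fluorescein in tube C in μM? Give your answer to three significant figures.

Step 1: 400 μL + 9.6 mL = 10000 μL total → factor 10000/400 = 25
Step 2: 4-fold → factor 4
Step 3: 10 μL + 0.01 mL = 20 μL total → factor 20/10 = 2
Overall dilution factor = 25 × 4 × 2 = 200
Final = 4.00 μM / 200 = 0.0200 μM

0.0200 μM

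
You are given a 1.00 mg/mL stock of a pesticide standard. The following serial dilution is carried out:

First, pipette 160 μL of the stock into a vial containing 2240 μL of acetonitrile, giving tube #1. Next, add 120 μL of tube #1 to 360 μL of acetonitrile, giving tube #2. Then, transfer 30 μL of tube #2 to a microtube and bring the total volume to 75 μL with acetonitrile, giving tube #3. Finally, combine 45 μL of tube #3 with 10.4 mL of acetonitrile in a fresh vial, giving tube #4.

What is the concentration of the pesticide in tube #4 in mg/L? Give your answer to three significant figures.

Step 1: 160 μL + 2240 μL = 2400 μL total → factor 2400/160 = 15
Step 2: 120 μL + 360 μL = 480 μL total → factor 480/120 = 4
Step 3: 30 μL brought to 75 μL → factor 75/30 = 2.5
Step 4: 45 μL + 10.4 mL = 10445 μL total → factor 10445/45 = 232.11
Overall dilution factor = 15 × 4 × 2.5 × 232.11 = 34817
Final = 1.00 mg/mL / 34817 = 2.872 × 10^-5 mg/mL = 0.0287 mg/L

0.0287 mg/L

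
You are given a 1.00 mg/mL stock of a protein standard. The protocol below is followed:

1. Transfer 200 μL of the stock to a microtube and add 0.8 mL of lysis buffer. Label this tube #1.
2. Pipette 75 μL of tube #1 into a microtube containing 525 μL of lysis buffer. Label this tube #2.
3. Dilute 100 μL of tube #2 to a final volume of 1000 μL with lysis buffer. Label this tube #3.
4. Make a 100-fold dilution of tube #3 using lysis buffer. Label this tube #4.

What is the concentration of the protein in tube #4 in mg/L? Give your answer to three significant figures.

0.0250 mg/L

Step 1: 200 μL + 0.8 mL = 1000 μL total → factor 1000/200 = 5
Step 2: 75 μL + 525 μL = 600 μL total → factor 600/75 = 8
Step 3: 100 μL brought to 1000 μL → factor 1000/100 = 10
Step 4: 100-fold → factor 100
Overall dilution factor = 5 × 8 × 10 × 100 = 40000
Final = 1.00 mg/mL / 40000 = 2.500 × 10^-5 mg/mL = 0.0250 mg/L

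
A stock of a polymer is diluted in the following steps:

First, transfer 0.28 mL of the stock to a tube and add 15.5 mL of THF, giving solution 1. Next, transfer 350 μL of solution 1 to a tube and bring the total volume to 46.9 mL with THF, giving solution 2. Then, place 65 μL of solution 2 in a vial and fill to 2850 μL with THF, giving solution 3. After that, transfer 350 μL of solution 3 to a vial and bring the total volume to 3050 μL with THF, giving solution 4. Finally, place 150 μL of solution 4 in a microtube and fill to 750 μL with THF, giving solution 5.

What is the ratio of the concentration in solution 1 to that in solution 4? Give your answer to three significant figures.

Step 1: 0.28 mL + 15.5 mL = 15.78 mL total → factor 15.78/0.28 = 56.357
Step 2: 350 μL brought to 46.9 mL → factor 46900/350 = 134
Step 3: 65 μL brought to 2850 μL → factor 2850/65 = 43.846
Step 4: 350 μL brought to 3050 μL → factor 3050/350 = 8.7143
Dilution factor to solution 1 = 56.357; to solution 4 = 2.8855 × 10^6
[solution 1]/[solution 4] = (factor to solution 4)/(factor to solution 1) = 2.8855 × 10^6/56.357 = 5.12 × 10^4

5.12 × 10^4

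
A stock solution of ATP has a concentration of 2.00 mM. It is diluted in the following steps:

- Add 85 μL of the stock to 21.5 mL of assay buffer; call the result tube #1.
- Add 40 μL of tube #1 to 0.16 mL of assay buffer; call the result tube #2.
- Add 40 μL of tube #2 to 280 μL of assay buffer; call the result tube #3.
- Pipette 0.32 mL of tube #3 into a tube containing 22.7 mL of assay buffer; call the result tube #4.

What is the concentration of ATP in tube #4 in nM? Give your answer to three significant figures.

Step 1: 85 μL + 21.5 mL = 21585 μL total → factor 21585/85 = 253.94
Step 2: 40 μL + 0.16 mL = 200 μL total → factor 200/40 = 5
Step 3: 40 μL + 280 μL = 320 μL total → factor 320/40 = 8
Step 4: 0.32 mL + 22.7 mL = 23.02 mL total → factor 23.02/0.32 = 71.938
Overall dilution factor = 253.94 × 5 × 8 × 71.938 = 7.3072 × 10^5
Final = 2.00 mM / 7.3072 × 10^5 = 2.737 × 10^-6 mM = 2.74 nM

2.74 nM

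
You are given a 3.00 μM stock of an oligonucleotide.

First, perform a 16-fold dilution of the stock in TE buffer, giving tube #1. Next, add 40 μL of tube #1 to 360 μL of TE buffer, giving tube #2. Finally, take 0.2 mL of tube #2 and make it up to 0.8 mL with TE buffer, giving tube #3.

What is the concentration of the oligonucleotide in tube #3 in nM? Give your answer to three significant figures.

Step 1: 16-fold → factor 16
Step 2: 40 μL + 360 μL = 400 μL total → factor 400/40 = 10
Step 3: 0.2 mL brought to 0.8 mL → factor 0.8/0.2 = 4
Overall dilution factor = 16 × 10 × 4 = 640
Final = 3.00 μM / 640 = 0.004687 μM = 4.69 nM

4.69 nM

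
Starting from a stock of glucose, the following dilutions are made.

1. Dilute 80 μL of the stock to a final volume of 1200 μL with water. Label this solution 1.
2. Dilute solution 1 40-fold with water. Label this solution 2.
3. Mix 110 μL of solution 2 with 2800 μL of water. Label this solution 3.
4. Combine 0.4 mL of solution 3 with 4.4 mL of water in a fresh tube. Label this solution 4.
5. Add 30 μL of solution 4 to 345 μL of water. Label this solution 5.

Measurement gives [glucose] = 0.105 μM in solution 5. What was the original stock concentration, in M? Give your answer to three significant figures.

Step 1: 80 μL brought to 1200 μL → factor 1200/80 = 15
Step 2: 40-fold → factor 40
Step 3: 110 μL + 2800 μL = 2910 μL total → factor 2910/110 = 26.455
Step 4: 0.4 mL + 4.4 mL = 4.8 mL total → factor 4.8/0.4 = 12
Step 5: 30 μL + 345 μL = 375 μL total → factor 375/30 = 12.5
Overall dilution factor = 15 × 40 × 26.455 × 12 × 12.5 = 2.3809 × 10^6
Stock = 0.105 μM × 2.3809 × 10^6 = 2.500 × 10^5 μM = 0.250 M

0.250 M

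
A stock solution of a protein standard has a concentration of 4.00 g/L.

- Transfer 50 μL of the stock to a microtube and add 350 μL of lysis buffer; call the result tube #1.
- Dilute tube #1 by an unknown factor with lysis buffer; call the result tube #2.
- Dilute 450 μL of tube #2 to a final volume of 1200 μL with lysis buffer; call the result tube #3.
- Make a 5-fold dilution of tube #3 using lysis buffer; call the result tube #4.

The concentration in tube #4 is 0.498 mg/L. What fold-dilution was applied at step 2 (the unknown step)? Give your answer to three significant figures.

75.3-fold

Step 1: 50 μL + 350 μL = 400 μL total → factor 400/50 = 8
Step 2: unknown factor x
Step 3: 450 μL brought to 1200 μL → factor 1200/450 = 2.6667
Step 4: 5-fold → factor 5
Product of known-step factors = 106.67
Overall factor = 4.00 g/L / (0.498 mg/L) = 8032.1
x = 8032.1 / 106.67 = 75.3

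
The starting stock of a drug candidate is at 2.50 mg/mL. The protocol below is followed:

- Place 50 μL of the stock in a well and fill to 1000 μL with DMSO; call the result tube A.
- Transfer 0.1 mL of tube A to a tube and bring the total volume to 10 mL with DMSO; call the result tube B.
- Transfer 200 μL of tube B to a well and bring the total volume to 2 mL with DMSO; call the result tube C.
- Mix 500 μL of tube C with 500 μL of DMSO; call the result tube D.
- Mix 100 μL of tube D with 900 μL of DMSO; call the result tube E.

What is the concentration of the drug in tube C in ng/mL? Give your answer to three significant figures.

Step 1: 50 μL brought to 1000 μL → factor 1000/50 = 20
Step 2: 0.1 mL brought to 10 mL → factor 10/0.1 = 100
Step 3: 200 μL brought to 2 mL → factor 2000/200 = 10
Dilution factor through tube C = 20 × 100 × 10 = 20000
[tube C] = 2.50 mg/mL / 20000 = 0.0001250 mg/mL = 125 ng/mL

125 ng/mL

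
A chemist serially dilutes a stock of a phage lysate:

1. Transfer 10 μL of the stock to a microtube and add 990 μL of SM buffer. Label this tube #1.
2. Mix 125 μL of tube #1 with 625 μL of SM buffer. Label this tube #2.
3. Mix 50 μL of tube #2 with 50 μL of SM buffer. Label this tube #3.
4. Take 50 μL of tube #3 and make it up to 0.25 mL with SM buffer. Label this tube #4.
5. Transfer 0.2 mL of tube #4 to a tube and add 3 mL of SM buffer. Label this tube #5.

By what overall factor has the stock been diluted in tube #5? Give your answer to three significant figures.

9.60 × 10^4

Step 1: 10 μL + 990 μL = 1000 μL total → factor 1000/10 = 100
Step 2: 125 μL + 625 μL = 750 μL total → factor 750/125 = 6
Step 3: 50 μL + 50 μL = 100 μL total → factor 100/50 = 2
Step 4: 50 μL brought to 0.25 mL → factor 250/50 = 5
Step 5: 0.2 mL + 3 mL = 3.2 mL total → factor 3.2/0.2 = 16
Overall dilution factor = 100 × 6 × 2 × 5 × 16 = 96000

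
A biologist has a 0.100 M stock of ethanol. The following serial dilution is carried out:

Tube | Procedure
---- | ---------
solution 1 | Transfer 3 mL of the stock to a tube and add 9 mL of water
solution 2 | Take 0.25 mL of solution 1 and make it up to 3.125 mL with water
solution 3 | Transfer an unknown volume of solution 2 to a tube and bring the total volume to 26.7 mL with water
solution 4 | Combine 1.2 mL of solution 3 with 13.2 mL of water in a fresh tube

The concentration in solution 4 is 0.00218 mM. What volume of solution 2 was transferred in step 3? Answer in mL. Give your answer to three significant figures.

Step 1: 3 mL + 9 mL = 12 mL total → factor 12/3 = 4
Step 2: 0.25 mL brought to 3.125 mL → factor 3.125/0.25 = 12.5
Step 3: v brought to 26.7 mL → factor = 26.7 mL/v
Step 4: 1.2 mL + 13.2 mL = 14.4 mL total → factor 14.4/1.2 = 12
Product of known-step factors = 600
Overall factor = 0.100 M / (0.00218 mM) = 45872
Step-3 factor = 45872 / 600 = 76.453
v = 26.7 mL / 76.453 = 0.349 mL

0.349 mL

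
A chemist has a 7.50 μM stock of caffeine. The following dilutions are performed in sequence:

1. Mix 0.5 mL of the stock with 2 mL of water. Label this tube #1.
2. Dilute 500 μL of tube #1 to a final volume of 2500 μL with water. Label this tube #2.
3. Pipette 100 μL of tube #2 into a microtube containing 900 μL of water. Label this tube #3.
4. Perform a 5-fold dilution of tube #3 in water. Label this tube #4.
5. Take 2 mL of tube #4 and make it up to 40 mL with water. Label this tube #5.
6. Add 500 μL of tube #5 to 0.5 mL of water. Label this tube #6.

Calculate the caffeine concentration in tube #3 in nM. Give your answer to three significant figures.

30.0 nM

Step 1: 0.5 mL + 2 mL = 2.5 mL total → factor 2.5/0.5 = 5
Step 2: 500 μL brought to 2500 μL → factor 2500/500 = 5
Step 3: 100 μL + 900 μL = 1000 μL total → factor 1000/100 = 10
Dilution factor through tube #3 = 5 × 5 × 10 = 250
[tube #3] = 7.50 μM / 250 = 0.03000 μM = 30.0 nM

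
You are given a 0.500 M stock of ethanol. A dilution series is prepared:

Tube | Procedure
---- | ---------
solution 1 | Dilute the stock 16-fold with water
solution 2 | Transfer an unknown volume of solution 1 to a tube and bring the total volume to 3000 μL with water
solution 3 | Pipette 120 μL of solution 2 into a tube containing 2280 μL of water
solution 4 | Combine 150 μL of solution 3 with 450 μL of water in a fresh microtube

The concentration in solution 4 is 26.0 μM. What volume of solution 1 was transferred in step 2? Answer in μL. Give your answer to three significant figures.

200 μL

Step 1: 16-fold → factor 16
Step 2: v brought to 3000 μL → factor = 3000 μL/v
Step 3: 120 μL + 2280 μL = 2400 μL total → factor 2400/120 = 20
Step 4: 150 μL + 450 μL = 600 μL total → factor 600/150 = 4
Product of known-step factors = 1280
Overall factor = 0.500 M / (26.0 μM) = 19231
Step-2 factor = 19231 / 1280 = 15.024
v = 3000 μL / 15.024 = 200 μL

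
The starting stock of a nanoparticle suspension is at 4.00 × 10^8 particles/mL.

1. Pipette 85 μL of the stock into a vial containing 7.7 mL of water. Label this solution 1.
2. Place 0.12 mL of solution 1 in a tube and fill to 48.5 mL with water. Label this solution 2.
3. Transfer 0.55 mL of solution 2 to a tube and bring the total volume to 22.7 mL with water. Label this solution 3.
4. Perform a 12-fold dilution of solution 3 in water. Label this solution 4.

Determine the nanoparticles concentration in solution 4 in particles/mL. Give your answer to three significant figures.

21.8 particles/mL

Step 1: 85 μL + 7.7 mL = 7785 μL total → factor 7785/85 = 91.588
Step 2: 0.12 mL brought to 48.5 mL → factor 48.5/0.12 = 404.17
Step 3: 0.55 mL brought to 22.7 mL → factor 22.7/0.55 = 41.273
Step 4: 12-fold → factor 12
Overall dilution factor = 91.588 × 404.17 × 41.273 × 12 = 1.8333 × 10^7
Final = 4.00 × 10^8 particles/mL / 1.8333 × 10^7 = 21.8 particles/mL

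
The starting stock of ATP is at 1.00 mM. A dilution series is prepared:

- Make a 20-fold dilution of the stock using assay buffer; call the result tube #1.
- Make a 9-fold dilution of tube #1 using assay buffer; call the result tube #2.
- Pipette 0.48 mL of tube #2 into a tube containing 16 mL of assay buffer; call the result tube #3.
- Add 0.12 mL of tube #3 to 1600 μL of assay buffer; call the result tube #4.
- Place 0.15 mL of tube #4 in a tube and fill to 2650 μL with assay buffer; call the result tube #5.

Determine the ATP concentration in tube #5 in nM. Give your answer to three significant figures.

Step 1: 20-fold → factor 20
Step 2: 9-fold → factor 9
Step 3: 0.48 mL + 16 mL = 16.48 mL total → factor 16.48/0.48 = 34.333
Step 4: 0.12 mL + 1600 μL = 1.72 mL total → factor 1.72/0.12 = 14.333
Step 5: 0.15 mL brought to 2650 μL → factor 2.65/0.15 = 17.667
Overall dilution factor = 20 × 9 × 34.333 × 14.333 × 17.667 = 1.5649 × 10^6
Final = 1.00 mM / 1.5649 × 10^6 = 6.390 × 10^-7 mM = 0.639 nM

0.639 nM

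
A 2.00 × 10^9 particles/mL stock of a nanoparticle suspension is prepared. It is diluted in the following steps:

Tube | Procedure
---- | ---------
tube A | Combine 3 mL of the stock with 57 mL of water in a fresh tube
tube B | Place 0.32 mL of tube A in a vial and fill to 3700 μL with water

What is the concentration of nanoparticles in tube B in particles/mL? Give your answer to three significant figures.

8.65 × 10^6 particles/mL

Step 1: 3 mL + 57 mL = 60 mL total → factor 60/3 = 20
Step 2: 0.32 mL brought to 3700 μL → factor 3.7/0.32 = 11.562
Overall dilution factor = 20 × 11.562 = 231.25
Final = 2.00 × 10^9 particles/mL / 231.25 = 8.65 × 10^6 particles/mL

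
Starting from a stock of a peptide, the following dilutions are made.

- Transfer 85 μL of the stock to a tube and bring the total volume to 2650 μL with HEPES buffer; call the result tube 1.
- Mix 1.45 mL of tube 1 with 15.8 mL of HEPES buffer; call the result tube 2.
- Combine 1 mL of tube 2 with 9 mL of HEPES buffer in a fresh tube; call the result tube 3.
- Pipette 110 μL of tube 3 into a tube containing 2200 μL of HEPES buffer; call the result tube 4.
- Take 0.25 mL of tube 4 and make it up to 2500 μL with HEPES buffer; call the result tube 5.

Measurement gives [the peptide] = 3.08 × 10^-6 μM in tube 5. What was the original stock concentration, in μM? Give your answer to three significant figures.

Step 1: 85 μL brought to 2650 μL → factor 2650/85 = 31.176
Step 2: 1.45 mL + 15.8 mL = 17.25 mL total → factor 17.25/1.45 = 11.897
Step 3: 1 mL + 9 mL = 10 mL total → factor 10/1 = 10
Step 4: 110 μL + 2200 μL = 2310 μL total → factor 2310/110 = 21
Step 5: 0.25 mL brought to 2500 μL → factor 2.5/0.25 = 10
Overall dilution factor = 31.176 × 11.897 × 10 × 21 × 10 = 7.7887 × 10^5
Stock = 3.08 × 10^-6 μM × 7.7887 × 10^5 = 2.40 μM

2.40 μM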